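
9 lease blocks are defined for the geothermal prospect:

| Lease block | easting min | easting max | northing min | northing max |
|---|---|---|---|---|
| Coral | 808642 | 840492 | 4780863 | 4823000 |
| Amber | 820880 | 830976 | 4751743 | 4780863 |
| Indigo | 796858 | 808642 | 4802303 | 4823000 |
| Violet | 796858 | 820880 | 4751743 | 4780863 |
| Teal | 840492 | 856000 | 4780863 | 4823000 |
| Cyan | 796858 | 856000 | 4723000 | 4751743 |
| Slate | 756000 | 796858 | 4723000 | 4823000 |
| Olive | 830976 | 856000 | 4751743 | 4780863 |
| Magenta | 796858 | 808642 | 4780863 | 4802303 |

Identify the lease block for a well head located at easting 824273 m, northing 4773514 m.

Amber

The point has easting = 824273 and northing = 4773514.
Only Amber satisfies 820880 ≤ easting ≤ 830976 and 4751743 ≤ northing ≤ 4780863.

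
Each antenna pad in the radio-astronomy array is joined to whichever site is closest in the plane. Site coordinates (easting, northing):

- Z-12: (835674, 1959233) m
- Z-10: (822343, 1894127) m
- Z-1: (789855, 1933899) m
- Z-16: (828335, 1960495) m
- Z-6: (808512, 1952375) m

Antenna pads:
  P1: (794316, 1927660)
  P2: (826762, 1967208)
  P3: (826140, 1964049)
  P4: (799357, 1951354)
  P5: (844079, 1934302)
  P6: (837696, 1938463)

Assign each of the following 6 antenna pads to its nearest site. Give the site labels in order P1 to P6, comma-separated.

Z-1, Z-16, Z-16, Z-6, Z-12, Z-12

P1 → Z-1 (d²=58825642.00)
P2 → Z-16 (d²=47538698.00)
P3 → Z-16 (d²=17448941.00)
P4 → Z-6 (d²=84856466.00)
P5 → Z-12 (d²=692198786.00)
P6 → Z-12 (d²=435481384.00)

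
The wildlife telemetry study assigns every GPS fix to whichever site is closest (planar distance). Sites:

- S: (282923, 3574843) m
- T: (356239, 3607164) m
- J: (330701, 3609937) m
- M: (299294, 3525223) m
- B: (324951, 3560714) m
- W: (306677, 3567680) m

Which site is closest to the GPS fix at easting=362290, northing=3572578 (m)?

T

Squared distances to each site:
S: 6304250914.000; T: 1232805997.000; J: 2393559802.000; M: 6210992041.000; B: 1534955417.000; W: 3116796173.000.
Minimum at T.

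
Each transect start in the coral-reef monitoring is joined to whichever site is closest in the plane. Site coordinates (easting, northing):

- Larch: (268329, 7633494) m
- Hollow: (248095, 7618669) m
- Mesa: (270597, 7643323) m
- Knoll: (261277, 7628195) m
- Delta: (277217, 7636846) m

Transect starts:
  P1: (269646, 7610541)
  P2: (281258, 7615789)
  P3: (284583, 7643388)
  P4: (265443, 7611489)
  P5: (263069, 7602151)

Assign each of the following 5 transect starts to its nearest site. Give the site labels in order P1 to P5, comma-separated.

P1 → Knoll (d²=381703877.00)
P2 → Delta (d²=459726930.00)
P3 → Delta (d²=97055720.00)
P4 → Knoll (d²=296445992.00)
P5 → Hollow (d²=497065000.00)

Knoll, Delta, Delta, Knoll, Hollow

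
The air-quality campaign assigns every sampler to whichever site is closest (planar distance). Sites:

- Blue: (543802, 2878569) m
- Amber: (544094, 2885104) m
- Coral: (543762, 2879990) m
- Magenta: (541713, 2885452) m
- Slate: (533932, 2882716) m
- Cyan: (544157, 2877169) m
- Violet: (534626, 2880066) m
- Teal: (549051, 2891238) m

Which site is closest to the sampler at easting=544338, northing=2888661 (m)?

Amber

Squared distances to each site:
Blue: 102135760.000; Amber: 12711785.000; Coral: 75518017.000; Magenta: 17188306.000; Slate: 143627861.000; Cyan: 132098825.000; Violet: 168196969.000; Teal: 28853298.000.
Minimum at Amber.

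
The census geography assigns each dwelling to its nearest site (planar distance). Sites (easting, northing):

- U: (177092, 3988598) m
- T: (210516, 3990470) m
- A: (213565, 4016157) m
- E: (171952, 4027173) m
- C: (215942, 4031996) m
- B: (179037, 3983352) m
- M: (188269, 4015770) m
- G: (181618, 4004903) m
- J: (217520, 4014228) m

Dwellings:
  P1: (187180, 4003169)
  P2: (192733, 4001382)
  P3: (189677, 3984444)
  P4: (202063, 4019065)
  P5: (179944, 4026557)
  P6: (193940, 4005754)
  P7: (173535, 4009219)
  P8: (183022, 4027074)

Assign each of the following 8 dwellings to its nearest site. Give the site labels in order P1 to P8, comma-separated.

G, G, B, A, E, M, G, E

P1 → G (d²=33942600.00)
P2 → G (d²=135940666.00)
P3 → B (d²=114402064.00)
P4 → A (d²=140752468.00)
P5 → E (d²=64251520.00)
P6 → M (d²=132480497.00)
P7 → G (d²=83962745.00)
P8 → E (d²=122554701.00)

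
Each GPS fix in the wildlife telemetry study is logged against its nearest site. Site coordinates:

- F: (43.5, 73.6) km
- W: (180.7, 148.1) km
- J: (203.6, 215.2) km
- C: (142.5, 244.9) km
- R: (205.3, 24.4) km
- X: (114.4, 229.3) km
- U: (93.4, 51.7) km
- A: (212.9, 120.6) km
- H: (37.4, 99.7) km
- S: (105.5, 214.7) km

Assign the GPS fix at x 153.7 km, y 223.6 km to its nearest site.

Squared distances to each site:
F: 34644.040; W: 6429.250; J: 2560.570; C: 579.130; R: 42343.200; X: 1576.980; U: 33185.700; A: 14113.640; H: 28876.900; S: 2402.450.
Minimum at C.

C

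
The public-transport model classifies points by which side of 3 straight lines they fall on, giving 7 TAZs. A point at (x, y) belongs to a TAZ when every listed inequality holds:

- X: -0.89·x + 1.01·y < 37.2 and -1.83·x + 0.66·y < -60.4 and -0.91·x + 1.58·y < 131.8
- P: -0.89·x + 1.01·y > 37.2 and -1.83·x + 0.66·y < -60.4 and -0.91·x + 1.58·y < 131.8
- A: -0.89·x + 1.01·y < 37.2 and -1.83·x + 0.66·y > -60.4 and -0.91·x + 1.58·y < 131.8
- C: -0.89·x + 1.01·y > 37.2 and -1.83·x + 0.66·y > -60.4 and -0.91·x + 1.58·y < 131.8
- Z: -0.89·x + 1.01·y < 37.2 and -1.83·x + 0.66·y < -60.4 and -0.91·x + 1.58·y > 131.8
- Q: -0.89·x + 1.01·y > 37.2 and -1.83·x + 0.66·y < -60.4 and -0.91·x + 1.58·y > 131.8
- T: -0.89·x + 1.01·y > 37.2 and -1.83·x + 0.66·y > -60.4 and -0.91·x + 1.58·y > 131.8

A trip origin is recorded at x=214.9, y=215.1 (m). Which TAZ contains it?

Z

-0.89·214.9 + 1.01·215.1 = 25.990, which is < 37.2
-1.83·214.9 + 0.66·215.1 = -251.301, which is < -60.4
-0.91·214.9 + 1.58·215.1 = 144.299, which is > 131.8
This sign pattern matches Z.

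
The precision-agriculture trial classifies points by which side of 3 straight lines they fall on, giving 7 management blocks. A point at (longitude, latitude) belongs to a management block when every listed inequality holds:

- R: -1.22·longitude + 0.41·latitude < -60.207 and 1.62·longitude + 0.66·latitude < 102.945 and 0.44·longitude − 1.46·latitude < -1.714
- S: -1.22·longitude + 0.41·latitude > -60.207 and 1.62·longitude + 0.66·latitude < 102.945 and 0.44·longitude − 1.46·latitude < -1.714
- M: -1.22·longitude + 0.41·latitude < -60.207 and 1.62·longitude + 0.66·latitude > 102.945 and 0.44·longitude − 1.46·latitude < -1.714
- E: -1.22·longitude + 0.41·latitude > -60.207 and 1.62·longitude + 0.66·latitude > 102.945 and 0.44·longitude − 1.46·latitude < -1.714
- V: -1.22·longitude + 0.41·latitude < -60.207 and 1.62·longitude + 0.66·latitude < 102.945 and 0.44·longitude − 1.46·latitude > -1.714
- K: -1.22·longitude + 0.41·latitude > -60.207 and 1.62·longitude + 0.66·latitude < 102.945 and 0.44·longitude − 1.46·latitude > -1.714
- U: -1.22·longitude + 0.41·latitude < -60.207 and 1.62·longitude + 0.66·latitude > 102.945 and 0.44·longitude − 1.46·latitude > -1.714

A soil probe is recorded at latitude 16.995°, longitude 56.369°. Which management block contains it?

V

-1.22·56.369 + 0.41·16.995 = -61.802, which is < -60.207
1.62·56.369 + 0.66·16.995 = 102.534, which is < 102.945
0.44·56.369 − 1.46·16.995 = -0.010, which is > -1.714
This sign pattern matches V.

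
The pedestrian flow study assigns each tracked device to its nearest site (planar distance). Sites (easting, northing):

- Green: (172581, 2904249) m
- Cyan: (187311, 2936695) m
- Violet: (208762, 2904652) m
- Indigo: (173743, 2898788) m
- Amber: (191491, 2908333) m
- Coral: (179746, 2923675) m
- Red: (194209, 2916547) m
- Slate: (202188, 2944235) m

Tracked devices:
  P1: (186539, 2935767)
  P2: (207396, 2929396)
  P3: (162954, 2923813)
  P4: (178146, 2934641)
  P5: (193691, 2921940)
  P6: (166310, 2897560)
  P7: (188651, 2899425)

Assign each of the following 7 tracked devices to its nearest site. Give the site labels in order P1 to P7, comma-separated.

P1 → Cyan (d²=1457168.00)
P2 → Slate (d²=247319185.00)
P3 → Coral (d²=281990308.00)
P4 → Cyan (d²=88216141.00)
P5 → Red (d²=29352773.00)
P6 → Indigo (d²=56757473.00)
P7 → Amber (d²=87418064.00)

Cyan, Slate, Coral, Cyan, Red, Indigo, Amber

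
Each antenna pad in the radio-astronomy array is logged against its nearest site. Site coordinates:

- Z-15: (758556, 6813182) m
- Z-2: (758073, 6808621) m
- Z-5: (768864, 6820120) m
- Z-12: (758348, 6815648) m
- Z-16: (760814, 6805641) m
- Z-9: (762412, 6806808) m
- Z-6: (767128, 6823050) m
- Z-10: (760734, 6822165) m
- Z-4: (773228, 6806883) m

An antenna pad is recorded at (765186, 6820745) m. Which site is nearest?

Z-6

Squared distances to each site:
Z-15: 101155869.000; Z-2: 197586145.000; Z-5: 13918309.000; Z-12: 72737653.000; Z-16: 247245200.000; Z-9: 201935045.000; Z-6: 9084389.000; Z-10: 21836704.000; Z-4: 256828808.000.
Minimum at Z-6.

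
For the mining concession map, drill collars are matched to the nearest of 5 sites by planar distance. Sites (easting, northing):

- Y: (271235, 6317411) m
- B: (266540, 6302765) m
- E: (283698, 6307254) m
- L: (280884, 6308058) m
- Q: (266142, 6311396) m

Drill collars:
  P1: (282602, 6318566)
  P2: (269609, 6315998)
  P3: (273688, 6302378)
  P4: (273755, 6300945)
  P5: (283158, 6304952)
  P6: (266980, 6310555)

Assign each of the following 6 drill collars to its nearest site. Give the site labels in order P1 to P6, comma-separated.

P1 → L (d²=113369588.00)
P2 → Y (d²=4640445.00)
P3 → B (d²=51243673.00)
P4 → B (d²=55368625.00)
P5 → E (d²=5590804.00)
P6 → Q (d²=1409525.00)

L, Y, B, B, E, Q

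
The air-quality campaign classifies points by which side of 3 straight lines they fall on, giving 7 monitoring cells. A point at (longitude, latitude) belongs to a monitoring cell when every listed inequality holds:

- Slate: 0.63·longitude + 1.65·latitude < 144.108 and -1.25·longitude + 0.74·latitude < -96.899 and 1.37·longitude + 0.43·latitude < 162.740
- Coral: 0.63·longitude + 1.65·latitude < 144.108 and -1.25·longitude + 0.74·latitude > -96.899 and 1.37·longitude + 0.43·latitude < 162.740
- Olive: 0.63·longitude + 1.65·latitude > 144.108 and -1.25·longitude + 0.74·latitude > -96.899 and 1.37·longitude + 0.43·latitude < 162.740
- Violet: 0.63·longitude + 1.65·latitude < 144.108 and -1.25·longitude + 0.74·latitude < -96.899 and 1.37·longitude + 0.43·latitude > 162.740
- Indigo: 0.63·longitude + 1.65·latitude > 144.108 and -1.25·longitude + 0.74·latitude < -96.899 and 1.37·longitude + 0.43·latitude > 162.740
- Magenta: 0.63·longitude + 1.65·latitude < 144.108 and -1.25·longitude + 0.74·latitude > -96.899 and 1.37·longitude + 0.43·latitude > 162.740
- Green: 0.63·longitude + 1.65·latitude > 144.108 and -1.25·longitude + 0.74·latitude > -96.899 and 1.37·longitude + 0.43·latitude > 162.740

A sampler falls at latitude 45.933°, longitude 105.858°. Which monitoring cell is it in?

Violet

0.63·105.858 + 1.65·45.933 = 142.480, which is < 144.108
-1.25·105.858 + 0.74·45.933 = -98.332, which is < -96.899
1.37·105.858 + 0.43·45.933 = 164.777, which is > 162.740
This sign pattern matches Violet.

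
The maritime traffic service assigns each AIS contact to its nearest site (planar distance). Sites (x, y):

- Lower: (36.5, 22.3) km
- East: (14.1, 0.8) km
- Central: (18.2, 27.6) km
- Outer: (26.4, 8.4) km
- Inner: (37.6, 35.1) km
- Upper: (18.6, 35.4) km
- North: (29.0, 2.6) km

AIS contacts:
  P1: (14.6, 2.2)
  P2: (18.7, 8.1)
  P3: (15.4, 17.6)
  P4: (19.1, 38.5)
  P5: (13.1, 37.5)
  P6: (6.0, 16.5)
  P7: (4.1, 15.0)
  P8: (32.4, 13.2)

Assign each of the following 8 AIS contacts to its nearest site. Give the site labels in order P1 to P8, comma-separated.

East, Outer, Central, Upper, Upper, Central, East, Outer

P1 → East (d²=2.21)
P2 → Outer (d²=59.38)
P3 → Central (d²=107.84)
P4 → Upper (d²=9.86)
P5 → Upper (d²=34.66)
P6 → Central (d²=272.05)
P7 → East (d²=301.64)
P8 → Outer (d²=59.04)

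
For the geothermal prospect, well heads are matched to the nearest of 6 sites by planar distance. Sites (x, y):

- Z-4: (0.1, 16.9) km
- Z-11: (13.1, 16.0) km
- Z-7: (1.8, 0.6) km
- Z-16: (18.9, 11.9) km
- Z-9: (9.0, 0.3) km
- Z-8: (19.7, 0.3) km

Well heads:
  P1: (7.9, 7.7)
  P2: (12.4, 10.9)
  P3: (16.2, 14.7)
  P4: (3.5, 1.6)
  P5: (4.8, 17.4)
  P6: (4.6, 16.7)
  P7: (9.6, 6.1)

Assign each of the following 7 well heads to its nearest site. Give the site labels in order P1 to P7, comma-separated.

P1 → Z-9 (d²=55.97)
P2 → Z-11 (d²=26.50)
P3 → Z-11 (d²=11.30)
P4 → Z-7 (d²=3.89)
P5 → Z-4 (d²=22.34)
P6 → Z-4 (d²=20.29)
P7 → Z-9 (d²=34.00)

Z-9, Z-11, Z-11, Z-7, Z-4, Z-4, Z-9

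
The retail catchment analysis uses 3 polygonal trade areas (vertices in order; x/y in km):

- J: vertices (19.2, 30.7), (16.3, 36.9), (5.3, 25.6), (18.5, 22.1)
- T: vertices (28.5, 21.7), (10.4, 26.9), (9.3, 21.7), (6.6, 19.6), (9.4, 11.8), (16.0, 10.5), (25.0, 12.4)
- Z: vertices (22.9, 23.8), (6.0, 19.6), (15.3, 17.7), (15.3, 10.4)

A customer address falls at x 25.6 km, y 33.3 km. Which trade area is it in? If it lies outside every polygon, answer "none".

none

Cast a ray rightward from (25.6, 33.3). For each polygon, the edges (by vertex number in listed order) whose endpoints lie on opposite sides of y = 33.3, where each meets that height, and whether that is right or left of the point:
J: 1–2 at x≈17.98 (left), 2–3 at x≈12.80 (left) → 0 crossings.
T: no edge straddles that height → 0 crossings.
Z: no edge straddles that height → 0 crossings.
All counts are even, so the point lies outside every listed polygon.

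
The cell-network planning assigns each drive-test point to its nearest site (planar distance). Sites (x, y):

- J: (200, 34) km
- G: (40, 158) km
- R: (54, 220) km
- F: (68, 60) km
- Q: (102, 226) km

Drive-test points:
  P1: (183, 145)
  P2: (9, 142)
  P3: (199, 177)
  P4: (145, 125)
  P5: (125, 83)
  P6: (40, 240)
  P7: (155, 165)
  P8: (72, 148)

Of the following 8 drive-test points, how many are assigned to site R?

1

P1 → J
P2 → G
P3 → Q
P4 → F
P5 → F
P6 → R
P7 → Q
P8 → G
1 of the 8 goes to R.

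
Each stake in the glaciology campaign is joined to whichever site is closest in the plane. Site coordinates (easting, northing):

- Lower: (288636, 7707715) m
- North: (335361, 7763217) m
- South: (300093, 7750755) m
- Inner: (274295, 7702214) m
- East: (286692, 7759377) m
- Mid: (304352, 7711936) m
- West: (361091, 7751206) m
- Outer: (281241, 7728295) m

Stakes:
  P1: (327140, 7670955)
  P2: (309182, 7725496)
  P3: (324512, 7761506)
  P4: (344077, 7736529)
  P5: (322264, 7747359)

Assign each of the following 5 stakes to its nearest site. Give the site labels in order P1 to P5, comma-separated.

P1 → Mid (d²=2198735305.00)
P2 → Mid (d²=207202500.00)
P3 → North (d²=120628322.00)
P4 → West (d²=504890525.00)
P5 → North (d²=423007573.00)

Mid, Mid, North, West, North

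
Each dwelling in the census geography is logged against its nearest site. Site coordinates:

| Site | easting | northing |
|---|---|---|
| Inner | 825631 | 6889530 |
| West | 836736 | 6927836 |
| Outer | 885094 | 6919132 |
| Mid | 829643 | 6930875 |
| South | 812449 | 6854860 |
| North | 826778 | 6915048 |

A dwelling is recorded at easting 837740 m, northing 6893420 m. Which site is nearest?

Squared distances to each site:
Inner: 161759981.000; West: 1185469072.000; Outer: 2903508260.000; Mid: 1468438434.000; South: 2126508281.000; North: 587935828.000.
Minimum at Inner.

Inner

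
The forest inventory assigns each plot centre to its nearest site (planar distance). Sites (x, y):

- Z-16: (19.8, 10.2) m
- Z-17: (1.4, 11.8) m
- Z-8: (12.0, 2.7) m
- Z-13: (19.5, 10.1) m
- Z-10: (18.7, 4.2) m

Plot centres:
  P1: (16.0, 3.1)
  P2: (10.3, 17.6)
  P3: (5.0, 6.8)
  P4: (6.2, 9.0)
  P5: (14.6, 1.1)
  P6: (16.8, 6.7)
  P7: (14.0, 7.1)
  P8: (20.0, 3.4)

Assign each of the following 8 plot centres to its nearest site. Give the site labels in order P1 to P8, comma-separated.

P1 → Z-10 (d²=8.50)
P2 → Z-17 (d²=112.85)
P3 → Z-17 (d²=37.96)
P4 → Z-17 (d²=30.88)
P5 → Z-8 (d²=9.32)
P6 → Z-10 (d²=9.86)
P7 → Z-8 (d²=23.36)
P8 → Z-10 (d²=2.33)

Z-10, Z-17, Z-17, Z-17, Z-8, Z-10, Z-8, Z-10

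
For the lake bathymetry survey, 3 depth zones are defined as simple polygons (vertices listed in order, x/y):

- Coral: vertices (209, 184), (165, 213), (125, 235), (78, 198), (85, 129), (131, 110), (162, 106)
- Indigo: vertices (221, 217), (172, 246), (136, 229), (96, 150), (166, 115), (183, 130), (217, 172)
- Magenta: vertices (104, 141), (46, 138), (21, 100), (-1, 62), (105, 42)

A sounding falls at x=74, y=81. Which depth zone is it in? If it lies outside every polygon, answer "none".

Cast a ray rightward from (74, 81). For each polygon, the edges (by vertex number in listed order) whose endpoints lie on opposite sides of y = 81, where each meets that height, and whether that is right or left of the point:
Coral: no edge straddles that height → 0 crossings.
Indigo: no edge straddles that height → 0 crossings.
Magenta: 3–4 at x≈10.0 (left), 5–1 at x≈104.6 (right) → 1 crossing.
Only Magenta has an odd count, so the point is inside Magenta.

Magenta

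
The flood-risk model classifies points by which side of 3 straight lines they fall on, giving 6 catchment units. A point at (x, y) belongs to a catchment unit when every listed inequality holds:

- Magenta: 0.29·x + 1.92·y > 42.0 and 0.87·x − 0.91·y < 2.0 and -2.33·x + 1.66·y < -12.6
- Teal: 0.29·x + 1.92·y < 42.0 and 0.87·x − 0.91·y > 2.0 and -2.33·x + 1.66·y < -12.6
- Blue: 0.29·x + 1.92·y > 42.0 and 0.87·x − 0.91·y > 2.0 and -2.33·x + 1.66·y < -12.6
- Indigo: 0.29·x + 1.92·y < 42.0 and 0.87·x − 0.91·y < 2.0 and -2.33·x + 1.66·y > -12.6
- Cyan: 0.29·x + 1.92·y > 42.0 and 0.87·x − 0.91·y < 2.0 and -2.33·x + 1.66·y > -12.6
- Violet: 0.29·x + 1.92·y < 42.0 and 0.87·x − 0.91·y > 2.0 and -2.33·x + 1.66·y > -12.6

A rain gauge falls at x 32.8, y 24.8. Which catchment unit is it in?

0.29·32.8 + 1.92·24.8 = 57.128, which is > 42.0
0.87·32.8 − 0.91·24.8 = 5.968, which is > 2.0
-2.33·32.8 + 1.66·24.8 = -35.256, which is < -12.6
This sign pattern matches Blue.

Blue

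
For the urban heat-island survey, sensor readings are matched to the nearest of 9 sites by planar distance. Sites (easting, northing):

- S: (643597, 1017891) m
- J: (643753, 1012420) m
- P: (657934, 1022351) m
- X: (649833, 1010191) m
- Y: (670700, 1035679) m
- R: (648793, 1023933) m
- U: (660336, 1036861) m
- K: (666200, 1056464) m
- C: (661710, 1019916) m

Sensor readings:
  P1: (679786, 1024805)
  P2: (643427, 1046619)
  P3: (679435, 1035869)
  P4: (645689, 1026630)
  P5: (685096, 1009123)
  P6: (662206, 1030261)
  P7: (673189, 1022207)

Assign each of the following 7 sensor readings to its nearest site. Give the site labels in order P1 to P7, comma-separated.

P1 → Y (d²=200799272.00)
P2 → U (d²=381132845.00)
P3 → Y (d²=76336325.00)
P4 → R (d²=16908625.00)
P5 → C (d²=663393845.00)
P6 → U (d²=47056900.00)
P7 → C (d²=137016122.00)

Y, U, Y, R, C, U, C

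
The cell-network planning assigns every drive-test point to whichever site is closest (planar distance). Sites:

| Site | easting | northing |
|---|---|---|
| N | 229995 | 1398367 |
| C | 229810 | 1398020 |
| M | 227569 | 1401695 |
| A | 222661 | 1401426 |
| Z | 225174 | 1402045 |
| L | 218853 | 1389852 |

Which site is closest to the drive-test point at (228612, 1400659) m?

M

Squared distances to each site:
N: 7165953.000; C: 8399525.000; M: 2161145.000; A: 36002690.000; Z: 13740840.000; L: 212029330.000.
Minimum at M.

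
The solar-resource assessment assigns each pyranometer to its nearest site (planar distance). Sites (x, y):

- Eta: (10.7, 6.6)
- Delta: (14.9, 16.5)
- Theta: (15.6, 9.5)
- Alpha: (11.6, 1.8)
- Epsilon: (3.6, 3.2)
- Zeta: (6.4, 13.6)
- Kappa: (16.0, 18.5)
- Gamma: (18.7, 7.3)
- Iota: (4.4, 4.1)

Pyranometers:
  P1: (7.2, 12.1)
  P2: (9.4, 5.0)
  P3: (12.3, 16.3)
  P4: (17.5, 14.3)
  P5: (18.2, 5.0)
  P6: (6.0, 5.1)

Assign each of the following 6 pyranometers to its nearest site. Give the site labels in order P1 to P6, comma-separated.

Zeta, Eta, Delta, Delta, Gamma, Iota

P1 → Zeta (d²=2.89)
P2 → Eta (d²=4.25)
P3 → Delta (d²=6.80)
P4 → Delta (d²=11.60)
P5 → Gamma (d²=5.54)
P6 → Iota (d²=3.56)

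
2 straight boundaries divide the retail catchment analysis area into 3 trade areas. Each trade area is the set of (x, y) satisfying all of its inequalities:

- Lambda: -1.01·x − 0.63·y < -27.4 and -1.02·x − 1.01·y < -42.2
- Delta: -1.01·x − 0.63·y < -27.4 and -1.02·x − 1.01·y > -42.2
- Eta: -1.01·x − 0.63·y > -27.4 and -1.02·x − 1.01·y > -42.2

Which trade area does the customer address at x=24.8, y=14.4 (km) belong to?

-1.01·24.8 − 0.63·14.4 = -34.120, which is < -27.4
-1.02·24.8 − 1.01·14.4 = -39.840, which is > -42.2
This sign pattern matches Delta.

Delta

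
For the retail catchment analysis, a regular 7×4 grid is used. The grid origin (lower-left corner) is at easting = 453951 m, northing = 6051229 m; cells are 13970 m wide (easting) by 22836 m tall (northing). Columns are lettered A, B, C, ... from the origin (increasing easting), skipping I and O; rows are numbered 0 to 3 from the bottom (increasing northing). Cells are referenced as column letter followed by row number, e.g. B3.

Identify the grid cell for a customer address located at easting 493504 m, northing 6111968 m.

Column index: ⌊(493504 − 453951) / 13970⌋ = ⌊2.831⌋ = 2 → column C
Row offset from origin: ⌊(6111968 − 6051229) / 22836⌋ = ⌊2.660⌋ = 2 → row 2

C2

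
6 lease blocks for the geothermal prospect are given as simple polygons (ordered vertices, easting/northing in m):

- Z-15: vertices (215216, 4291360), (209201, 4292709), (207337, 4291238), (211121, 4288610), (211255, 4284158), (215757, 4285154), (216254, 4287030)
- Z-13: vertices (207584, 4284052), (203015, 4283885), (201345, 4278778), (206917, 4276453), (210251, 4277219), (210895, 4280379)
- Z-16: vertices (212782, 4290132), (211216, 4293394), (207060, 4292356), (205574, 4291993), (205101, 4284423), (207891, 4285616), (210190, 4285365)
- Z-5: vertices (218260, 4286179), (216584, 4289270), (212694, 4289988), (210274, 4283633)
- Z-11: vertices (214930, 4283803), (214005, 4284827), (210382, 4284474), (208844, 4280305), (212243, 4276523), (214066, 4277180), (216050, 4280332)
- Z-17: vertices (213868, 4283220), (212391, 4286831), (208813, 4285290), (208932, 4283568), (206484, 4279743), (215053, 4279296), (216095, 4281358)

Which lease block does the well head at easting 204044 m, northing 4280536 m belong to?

Z-13

Cast a ray rightward from (204044, 4280536). For each polygon, the edges (by vertex number in listed order) whose endpoints lie on opposite sides of northing = 4280536, where each meets that height, and whether that is right or left of the point:
Z-15: no edge straddles that height → 0 crossings.
Z-13: 2–3 at easting≈201919.9 (left), 6–1 at easting≈210753.5 (right) → 1 crossing.
Z-16: no edge straddles that height → 0 crossings.
Z-5: no edge straddles that height → 0 crossings.
Z-11: 3–4 at easting≈208929.2 (right), 7–1 at easting≈215984.2 (right) → 2 crossings.
Z-17: 4–5 at easting≈206991.5 (right), 6–7 at easting≈215679.6 (right) → 2 crossings.
Only Z-13 has an odd count, so the point is inside Z-13.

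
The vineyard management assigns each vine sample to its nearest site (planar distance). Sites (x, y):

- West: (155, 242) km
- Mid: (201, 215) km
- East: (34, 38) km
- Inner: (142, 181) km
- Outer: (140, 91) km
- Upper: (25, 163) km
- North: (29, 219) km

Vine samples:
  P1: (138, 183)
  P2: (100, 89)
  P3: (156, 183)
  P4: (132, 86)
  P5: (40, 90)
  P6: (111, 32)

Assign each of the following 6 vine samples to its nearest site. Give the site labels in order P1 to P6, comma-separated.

Inner, Outer, Inner, Outer, East, Outer

P1 → Inner (d²=20.00)
P2 → Outer (d²=1604.00)
P3 → Inner (d²=200.00)
P4 → Outer (d²=89.00)
P5 → East (d²=2740.00)
P6 → Outer (d²=4322.00)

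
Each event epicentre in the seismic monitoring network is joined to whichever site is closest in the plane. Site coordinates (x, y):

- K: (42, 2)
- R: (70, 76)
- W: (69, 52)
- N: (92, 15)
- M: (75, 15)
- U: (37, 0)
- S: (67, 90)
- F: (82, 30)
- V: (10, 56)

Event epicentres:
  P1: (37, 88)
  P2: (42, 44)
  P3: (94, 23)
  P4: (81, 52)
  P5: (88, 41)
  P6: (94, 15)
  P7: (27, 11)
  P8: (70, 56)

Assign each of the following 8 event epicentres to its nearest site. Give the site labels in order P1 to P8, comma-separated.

S, W, N, W, F, N, U, W

P1 → S (d²=904.00)
P2 → W (d²=793.00)
P3 → N (d²=68.00)
P4 → W (d²=144.00)
P5 → F (d²=157.00)
P6 → N (d²=4.00)
P7 → U (d²=221.00)
P8 → W (d²=17.00)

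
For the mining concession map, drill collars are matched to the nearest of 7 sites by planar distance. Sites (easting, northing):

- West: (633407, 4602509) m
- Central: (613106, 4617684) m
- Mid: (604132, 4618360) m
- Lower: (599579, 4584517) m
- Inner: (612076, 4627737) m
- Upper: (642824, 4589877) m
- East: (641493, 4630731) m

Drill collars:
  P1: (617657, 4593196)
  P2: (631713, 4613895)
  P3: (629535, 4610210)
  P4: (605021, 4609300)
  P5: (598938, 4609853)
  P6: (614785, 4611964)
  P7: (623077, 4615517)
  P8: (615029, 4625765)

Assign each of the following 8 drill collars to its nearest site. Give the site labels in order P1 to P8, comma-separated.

P1 → West (d²=334794469.00)
P2 → West (d²=132510632.00)
P3 → West (d²=74297785.00)
P4 → Mid (d²=82873921.00)
P5 → Mid (d²=99346685.00)
P6 → Central (d²=35537441.00)
P7 → Central (d²=104116730.00)
P8 → Inner (d²=12608993.00)

West, West, West, Mid, Mid, Central, Central, Inner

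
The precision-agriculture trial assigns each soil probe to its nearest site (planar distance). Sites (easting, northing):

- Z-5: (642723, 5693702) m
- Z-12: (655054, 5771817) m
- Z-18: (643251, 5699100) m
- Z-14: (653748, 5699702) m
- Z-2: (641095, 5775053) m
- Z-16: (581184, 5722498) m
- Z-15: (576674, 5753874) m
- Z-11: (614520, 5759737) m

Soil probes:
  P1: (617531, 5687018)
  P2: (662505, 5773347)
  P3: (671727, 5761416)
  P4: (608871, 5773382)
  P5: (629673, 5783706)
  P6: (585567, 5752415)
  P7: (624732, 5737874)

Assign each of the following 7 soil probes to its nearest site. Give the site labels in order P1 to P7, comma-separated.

Z-5, Z-12, Z-12, Z-11, Z-2, Z-15, Z-11

P1 → Z-5 (d²=679312720.00)
P2 → Z-12 (d²=57858301.00)
P3 → Z-12 (d²=386169730.00)
P4 → Z-11 (d²=218097226.00)
P5 → Z-2 (d²=205336493.00)
P6 → Z-15 (d²=81214130.00)
P7 → Z-11 (d²=582275713.00)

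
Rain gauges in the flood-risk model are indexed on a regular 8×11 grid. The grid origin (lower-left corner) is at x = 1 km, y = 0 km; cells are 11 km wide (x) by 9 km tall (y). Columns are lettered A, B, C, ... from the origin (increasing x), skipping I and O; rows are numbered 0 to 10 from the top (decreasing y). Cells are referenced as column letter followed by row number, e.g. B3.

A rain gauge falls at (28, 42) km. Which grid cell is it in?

Column index: ⌊(28 − 1) / 11⌋ = ⌊2.455⌋ = 2 → column C
Row offset from origin: ⌊(42 − 0) / 9⌋ = ⌊4.667⌋ = 4 → row 6 (counted from top)

C6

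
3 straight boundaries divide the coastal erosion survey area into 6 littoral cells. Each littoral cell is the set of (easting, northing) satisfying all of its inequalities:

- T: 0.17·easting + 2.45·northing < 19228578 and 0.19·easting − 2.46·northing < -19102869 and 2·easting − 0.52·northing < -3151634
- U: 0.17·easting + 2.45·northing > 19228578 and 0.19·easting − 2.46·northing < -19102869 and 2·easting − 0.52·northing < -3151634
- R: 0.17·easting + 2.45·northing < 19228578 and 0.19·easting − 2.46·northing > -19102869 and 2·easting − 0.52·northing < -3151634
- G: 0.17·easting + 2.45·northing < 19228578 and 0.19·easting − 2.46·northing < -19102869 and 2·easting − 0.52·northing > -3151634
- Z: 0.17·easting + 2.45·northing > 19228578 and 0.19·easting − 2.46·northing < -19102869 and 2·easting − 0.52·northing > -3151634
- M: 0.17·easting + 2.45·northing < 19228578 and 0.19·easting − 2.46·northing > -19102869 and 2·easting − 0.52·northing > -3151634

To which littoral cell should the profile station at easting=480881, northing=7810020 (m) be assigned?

G

0.17·480881 + 2.45·7810020 = 19216298.770, which is < 19228578
0.19·480881 − 2.46·7810020 = -19121281.810, which is < -19102869
2·480881 − 0.52·7810020 = -3099448.400, which is > -3151634
This sign pattern matches G.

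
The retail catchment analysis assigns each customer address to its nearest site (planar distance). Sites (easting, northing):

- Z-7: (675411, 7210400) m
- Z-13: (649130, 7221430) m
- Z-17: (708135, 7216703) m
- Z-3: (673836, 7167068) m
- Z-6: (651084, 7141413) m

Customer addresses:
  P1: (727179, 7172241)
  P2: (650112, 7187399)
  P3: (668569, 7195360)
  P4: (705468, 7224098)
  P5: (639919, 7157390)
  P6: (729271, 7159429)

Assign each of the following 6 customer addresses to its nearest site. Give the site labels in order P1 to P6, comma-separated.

Z-17, Z-3, Z-7, Z-17, Z-6, Z-3

P1 → Z-17 (d²=2339543380.00)
P2 → Z-3 (d²=976177737.00)
P3 → Z-7 (d²=273014564.00)
P4 → Z-17 (d²=61798914.00)
P5 → Z-6 (d²=379921754.00)
P6 → Z-3 (d²=3131393546.00)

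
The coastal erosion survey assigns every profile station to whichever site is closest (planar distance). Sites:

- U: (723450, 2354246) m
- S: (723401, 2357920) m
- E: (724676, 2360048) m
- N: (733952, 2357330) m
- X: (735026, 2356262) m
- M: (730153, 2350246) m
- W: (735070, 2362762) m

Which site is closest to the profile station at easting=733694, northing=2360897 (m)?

Squared distances to each site:
U: 149175337.000; S: 114808378.000; E: 82045125.000; N: 12790053.000; X: 23257449.000; M: 125982482.000; W: 5371601.000.
Minimum at W.

W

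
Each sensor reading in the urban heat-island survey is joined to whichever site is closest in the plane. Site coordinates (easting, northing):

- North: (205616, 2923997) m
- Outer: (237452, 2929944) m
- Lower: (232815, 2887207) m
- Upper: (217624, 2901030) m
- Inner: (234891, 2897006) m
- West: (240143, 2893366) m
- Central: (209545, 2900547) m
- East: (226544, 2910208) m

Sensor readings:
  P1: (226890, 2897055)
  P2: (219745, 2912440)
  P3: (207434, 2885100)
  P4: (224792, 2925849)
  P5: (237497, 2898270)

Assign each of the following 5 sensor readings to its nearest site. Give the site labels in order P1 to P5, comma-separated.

Inner, East, Central, Outer, Inner

P1 → Inner (d²=64018402.00)
P2 → East (d²=51208225.00)
P3 → Central (d²=243066130.00)
P4 → Outer (d²=177044625.00)
P5 → Inner (d²=8388932.00)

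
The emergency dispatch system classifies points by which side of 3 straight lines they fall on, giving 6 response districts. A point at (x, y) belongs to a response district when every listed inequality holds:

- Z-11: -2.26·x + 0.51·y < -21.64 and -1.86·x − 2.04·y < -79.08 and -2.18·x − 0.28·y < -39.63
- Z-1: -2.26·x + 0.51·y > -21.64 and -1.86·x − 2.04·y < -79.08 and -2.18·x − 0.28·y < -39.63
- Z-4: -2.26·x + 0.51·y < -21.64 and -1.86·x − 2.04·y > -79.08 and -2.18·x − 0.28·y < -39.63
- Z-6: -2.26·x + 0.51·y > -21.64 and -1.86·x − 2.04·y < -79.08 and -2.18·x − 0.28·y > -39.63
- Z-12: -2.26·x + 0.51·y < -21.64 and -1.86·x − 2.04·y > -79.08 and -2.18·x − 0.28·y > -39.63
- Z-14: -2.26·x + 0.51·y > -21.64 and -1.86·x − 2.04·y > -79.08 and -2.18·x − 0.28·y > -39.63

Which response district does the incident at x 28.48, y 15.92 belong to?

Z-11

-2.26·28.48 + 0.51·15.92 = -56.246, which is < -21.64
-1.86·28.48 − 2.04·15.92 = -85.450, which is < -79.08
-2.18·28.48 − 0.28·15.92 = -66.544, which is < -39.63
This sign pattern matches Z-11.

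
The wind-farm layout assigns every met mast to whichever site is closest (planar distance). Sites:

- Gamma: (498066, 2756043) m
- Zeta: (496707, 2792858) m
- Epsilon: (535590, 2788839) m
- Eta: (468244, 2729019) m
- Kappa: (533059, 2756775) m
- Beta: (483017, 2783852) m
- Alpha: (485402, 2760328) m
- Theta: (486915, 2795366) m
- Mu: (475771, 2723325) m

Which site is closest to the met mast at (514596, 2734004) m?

Squared distances to each site:
Gamma: 758958421.000; Zeta: 3783809637.000; Epsilon: 3447625261.000; Eta: 2173358129.000; Kappa: 859400810.000; Beta: 3482056345.000; Alpha: 1545242612.000; Theta: 4531532805.000; Mu: 1621421666.000.
Minimum at Gamma.

Gamma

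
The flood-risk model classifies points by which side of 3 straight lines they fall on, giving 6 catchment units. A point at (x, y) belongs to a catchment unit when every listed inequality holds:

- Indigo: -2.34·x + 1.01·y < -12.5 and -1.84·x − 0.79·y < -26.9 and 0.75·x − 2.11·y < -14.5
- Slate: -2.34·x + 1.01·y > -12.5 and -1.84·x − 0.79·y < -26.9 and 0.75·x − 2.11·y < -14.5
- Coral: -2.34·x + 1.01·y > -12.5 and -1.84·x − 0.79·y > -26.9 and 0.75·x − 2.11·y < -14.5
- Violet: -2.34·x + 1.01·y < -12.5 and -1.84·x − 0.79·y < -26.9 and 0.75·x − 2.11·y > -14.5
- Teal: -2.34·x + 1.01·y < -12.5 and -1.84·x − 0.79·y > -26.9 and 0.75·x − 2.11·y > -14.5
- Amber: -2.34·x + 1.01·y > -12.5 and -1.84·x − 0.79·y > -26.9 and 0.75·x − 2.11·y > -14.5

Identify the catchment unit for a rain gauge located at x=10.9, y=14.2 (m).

Slate

-2.34·10.9 + 1.01·14.2 = -11.164, which is > -12.5
-1.84·10.9 − 0.79·14.2 = -31.274, which is < -26.9
0.75·10.9 − 2.11·14.2 = -21.787, which is < -14.5
This sign pattern matches Slate.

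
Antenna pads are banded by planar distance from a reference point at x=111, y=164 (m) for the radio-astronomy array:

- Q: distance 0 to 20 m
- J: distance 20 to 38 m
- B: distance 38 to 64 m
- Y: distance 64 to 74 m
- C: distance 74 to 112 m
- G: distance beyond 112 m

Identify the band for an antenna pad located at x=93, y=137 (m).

J

Distance = √((93−111)² + (137−164)²) = √(324.000 + 729.000) = 32.450 m.
20 ≤ 32.450 < 38 → J.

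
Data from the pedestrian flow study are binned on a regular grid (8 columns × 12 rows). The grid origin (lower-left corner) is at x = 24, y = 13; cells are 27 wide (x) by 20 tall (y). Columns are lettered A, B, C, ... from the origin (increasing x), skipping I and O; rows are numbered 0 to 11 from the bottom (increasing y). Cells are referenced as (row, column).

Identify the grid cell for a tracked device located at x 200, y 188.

(8, G)

Column index: ⌊(200 − 24) / 27⌋ = ⌊6.519⌋ = 6 → column G
Row offset from origin: ⌊(188 − 13) / 20⌋ = ⌊8.750⌋ = 8 → row 8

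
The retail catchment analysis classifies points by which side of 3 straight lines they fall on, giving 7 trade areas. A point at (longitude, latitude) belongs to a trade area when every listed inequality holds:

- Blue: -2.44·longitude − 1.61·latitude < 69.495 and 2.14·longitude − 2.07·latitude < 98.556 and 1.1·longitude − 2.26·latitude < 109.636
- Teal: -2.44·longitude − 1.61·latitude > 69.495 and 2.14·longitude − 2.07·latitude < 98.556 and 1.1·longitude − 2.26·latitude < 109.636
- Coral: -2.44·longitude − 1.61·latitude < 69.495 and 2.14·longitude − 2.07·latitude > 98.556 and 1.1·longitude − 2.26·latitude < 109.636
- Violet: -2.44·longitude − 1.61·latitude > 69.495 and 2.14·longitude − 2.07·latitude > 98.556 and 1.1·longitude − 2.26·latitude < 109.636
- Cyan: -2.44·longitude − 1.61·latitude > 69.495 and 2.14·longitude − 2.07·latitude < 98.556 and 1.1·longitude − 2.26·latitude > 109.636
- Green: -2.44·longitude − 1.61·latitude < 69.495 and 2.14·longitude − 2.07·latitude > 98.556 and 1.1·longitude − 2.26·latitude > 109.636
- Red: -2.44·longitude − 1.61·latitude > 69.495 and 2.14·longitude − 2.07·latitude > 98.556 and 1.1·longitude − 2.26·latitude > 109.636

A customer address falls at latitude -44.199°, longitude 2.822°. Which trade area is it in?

-2.44·2.822 − 1.61·-44.199 = 64.275, which is < 69.495
2.14·2.822 − 2.07·-44.199 = 97.531, which is < 98.556
1.1·2.822 − 2.26·-44.199 = 102.994, which is < 109.636
This sign pattern matches Blue.

Blue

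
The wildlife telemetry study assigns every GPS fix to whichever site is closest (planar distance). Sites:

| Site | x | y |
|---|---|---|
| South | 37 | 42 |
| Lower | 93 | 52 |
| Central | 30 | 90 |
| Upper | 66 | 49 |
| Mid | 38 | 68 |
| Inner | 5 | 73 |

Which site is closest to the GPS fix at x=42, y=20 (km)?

Squared distances to each site:
South: 509.000; Lower: 3625.000; Central: 5044.000; Upper: 1417.000; Mid: 2320.000; Inner: 4178.000.
Minimum at South.

South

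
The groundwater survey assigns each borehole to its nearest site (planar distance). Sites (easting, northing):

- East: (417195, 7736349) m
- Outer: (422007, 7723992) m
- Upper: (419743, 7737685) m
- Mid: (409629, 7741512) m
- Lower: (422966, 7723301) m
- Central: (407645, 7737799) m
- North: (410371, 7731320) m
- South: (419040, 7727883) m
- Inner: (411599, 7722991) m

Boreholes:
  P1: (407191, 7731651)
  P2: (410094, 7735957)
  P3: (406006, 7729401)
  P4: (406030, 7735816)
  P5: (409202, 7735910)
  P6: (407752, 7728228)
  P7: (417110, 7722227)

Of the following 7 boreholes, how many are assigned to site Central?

3

P1 → North
P2 → Central
P3 → North
P4 → Central
P5 → Central
P6 → North
P7 → Outer
3 of the 7 go to Central.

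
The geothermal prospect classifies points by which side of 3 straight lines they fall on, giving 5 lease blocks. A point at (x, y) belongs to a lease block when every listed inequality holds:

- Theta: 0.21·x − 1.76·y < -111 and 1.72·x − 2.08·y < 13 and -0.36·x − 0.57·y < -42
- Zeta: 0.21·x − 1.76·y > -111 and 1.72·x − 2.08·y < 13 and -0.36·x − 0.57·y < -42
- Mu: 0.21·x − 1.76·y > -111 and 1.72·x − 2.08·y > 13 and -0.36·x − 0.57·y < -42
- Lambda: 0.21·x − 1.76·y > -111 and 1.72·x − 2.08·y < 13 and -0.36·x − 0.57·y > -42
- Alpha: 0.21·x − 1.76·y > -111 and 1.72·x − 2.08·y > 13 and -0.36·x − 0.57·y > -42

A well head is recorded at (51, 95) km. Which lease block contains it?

Theta

0.21·51 − 1.76·95 = -156.490, which is < -111
1.72·51 − 2.08·95 = -109.880, which is < 13
-0.36·51 − 0.57·95 = -72.510, which is < -42
This sign pattern matches Theta.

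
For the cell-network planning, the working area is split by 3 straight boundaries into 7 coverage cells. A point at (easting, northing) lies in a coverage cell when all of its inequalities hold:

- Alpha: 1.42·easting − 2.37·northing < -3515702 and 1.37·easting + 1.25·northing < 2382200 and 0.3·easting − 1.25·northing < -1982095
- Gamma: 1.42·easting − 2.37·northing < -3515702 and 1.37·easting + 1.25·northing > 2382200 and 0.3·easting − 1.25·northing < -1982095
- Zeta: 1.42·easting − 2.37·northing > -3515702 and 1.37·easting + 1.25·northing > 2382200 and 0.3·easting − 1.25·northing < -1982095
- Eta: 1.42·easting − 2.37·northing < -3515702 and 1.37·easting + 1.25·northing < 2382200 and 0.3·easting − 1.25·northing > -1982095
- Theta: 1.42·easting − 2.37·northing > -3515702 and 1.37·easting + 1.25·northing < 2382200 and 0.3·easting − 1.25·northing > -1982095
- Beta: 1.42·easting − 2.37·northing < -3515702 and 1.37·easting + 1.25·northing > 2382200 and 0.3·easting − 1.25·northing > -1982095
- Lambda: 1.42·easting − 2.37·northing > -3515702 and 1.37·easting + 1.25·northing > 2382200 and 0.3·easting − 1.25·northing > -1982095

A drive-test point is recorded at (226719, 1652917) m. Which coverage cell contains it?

1.42·226719 − 2.37·1652917 = -3595472.310, which is < -3515702
1.37·226719 + 1.25·1652917 = 2376751.280, which is < 2382200
0.3·226719 − 1.25·1652917 = -1998130.550, which is < -1982095
This sign pattern matches Alpha.

Alpha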